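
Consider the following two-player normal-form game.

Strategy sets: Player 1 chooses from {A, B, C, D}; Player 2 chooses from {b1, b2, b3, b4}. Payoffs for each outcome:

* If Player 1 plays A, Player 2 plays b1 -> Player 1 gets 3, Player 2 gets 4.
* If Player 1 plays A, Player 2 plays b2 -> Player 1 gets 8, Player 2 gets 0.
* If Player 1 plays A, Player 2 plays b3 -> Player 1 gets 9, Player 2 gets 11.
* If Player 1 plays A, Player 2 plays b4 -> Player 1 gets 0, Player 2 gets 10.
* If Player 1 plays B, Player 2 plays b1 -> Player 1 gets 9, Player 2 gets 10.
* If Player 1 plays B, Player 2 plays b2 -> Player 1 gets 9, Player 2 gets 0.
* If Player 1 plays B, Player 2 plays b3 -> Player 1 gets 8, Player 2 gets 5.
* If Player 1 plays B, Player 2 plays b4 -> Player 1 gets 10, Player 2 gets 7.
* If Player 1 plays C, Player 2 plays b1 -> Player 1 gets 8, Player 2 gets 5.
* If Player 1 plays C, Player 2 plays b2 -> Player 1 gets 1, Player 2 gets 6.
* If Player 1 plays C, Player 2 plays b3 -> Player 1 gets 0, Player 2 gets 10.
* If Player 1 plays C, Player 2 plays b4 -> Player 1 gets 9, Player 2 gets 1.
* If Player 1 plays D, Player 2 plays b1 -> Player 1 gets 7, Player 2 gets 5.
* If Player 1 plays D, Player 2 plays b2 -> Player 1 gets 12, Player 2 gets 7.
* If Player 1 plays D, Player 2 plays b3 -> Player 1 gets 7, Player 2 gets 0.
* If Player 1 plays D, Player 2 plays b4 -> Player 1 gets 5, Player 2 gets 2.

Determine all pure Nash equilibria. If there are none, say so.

Check each profile: it is a Nash equilibrium iff no player can strictly gain by switching unilaterally.
(A, b1): Player 1 can switch to B (3 → 9). Not NE.
(A, b2): Player 1 can switch to B (8 → 9). Not NE.
(A, b3): Player 1 gets 9, best alternative 8; Player 2 gets 11, best alternative 10. No profitable deviation — NE.
(A, b4): Player 1 can switch to B (0 → 10). Not NE.
(B, b1): Player 1 gets 9, best alternative 8; Player 2 gets 10, best alternative 7. No profitable deviation — NE.
(B, b2): Player 1 can switch to D (9 → 12). Not NE.
(B, b3): Player 1 can switch to A (8 → 9). Not NE.
(B, b4): Player 2 can switch to b1 (7 → 10). Not NE.
(C, b1): Player 1 can switch to B (8 → 9). Not NE.
(C, b2): Player 1 can switch to A (1 → 8). Not NE.
(C, b3): Player 1 can switch to A (0 → 9). Not NE.
(C, b4): Player 1 can switch to B (9 → 10). Not NE.
(D, b2): Player 1 gets 12, best alternative 9; Player 2 gets 7, best alternative 5. No profitable deviation — NE.
(The remaining 3 profiles each have a profitable deviation by the same check.)

The pure Nash equilibria are (A, b3); (B, b1); (D, b2).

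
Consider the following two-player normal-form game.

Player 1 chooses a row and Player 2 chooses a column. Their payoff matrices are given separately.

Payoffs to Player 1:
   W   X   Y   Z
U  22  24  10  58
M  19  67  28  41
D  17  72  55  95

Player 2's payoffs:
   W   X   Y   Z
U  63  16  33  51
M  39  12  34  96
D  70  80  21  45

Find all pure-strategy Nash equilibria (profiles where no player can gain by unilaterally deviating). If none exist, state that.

For each player, find the best response to each opponent profile; mutual best responses are the pure NE.
Player 1 against W: payoffs 22, 19, 17 → best response U.
Player 1 against X: payoffs 24, 67, 72 → best response D.
Player 1 against Y: payoffs 10, 28, 55 → best response D.
Player 1 against Z: payoffs 58, 41, 95 → best response D.
Player 2 against U: payoffs 63, 16, 33, 51 → best response W.
Player 2 against M: payoffs 39, 12, 34, 96 → best response Z.
Player 2 against D: payoffs 70, 80, 21, 45 → best response X.
Mutual best responses: (U, W); (D, X).

Pure-strategy Nash equilibria: (U, W); (D, X)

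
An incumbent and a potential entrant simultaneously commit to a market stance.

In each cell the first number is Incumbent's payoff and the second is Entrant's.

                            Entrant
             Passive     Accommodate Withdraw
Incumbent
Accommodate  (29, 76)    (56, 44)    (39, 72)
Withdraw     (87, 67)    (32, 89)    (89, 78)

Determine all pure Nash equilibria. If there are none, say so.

(Accommodate, Passive): Incumbent can switch to Withdraw (29 → 87). Not NE.
(Accommodate, Accommodate): Entrant can switch to Passive (44 → 76). Not NE.
(Accommodate, Withdraw): Incumbent can switch to Withdraw (39 → 89). Not NE.
(Withdraw, Passive): Entrant can switch to Accommodate (67 → 89). Not NE.
(Withdraw, Accommodate): Incumbent can switch to Accommodate (32 → 56). Not NE.
(Withdraw, Withdraw): Entrant can switch to Accommodate (78 → 89). Not NE.

none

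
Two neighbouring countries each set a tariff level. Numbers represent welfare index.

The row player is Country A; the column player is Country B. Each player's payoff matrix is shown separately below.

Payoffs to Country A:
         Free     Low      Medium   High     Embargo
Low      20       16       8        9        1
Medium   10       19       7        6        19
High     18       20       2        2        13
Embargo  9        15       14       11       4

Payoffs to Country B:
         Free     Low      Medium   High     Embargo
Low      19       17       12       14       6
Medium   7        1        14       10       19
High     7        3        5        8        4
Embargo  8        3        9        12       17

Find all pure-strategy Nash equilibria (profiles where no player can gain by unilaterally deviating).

For each player, find the best response to each opponent profile; mutual best responses are the pure NE.
Country A against Free: payoffs 20, 10, 18, 9 → best response Low.
Country A against Low: payoffs 16, 19, 20, 15 → best response High.
Country A against Medium: payoffs 8, 7, 2, 14 → best response Embargo.
Country A against High: payoffs 9, 6, 2, 11 → best response Embargo.
Country A against Embargo: payoffs 1, 19, 13, 4 → best response Medium.
Country B against Low: payoffs 19, 17, 12, 14, 6 → best response Free.
Country B against Medium: payoffs 7, 1, 14, 10, 19 → best response Embargo.
Country B against High: payoffs 7, 3, 5, 8, 4 → best response High.
Country B against Embargo: payoffs 8, 3, 9, 12, 17 → best response Embargo.
Mutual best responses: (Low, Free); (Medium, Embargo).

Pure-strategy Nash equilibria: (Low, Free) and (Medium, Embargo)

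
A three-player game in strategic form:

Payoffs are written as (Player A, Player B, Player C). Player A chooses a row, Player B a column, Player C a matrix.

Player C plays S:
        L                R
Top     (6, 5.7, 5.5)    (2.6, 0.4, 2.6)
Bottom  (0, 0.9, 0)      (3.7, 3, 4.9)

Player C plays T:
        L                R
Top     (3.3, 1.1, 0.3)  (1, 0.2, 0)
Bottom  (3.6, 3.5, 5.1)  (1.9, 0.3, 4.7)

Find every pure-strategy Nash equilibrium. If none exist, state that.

Player A against (L, S): payoffs 6, 0 → best response Top.
Player A against (L, T): payoffs 3.3, 3.6 → best response Bottom.
Player A against (R, S): payoffs 2.6, 3.7 → best response Bottom.
Player A against (R, T): payoffs 1, 1.9 → best response Bottom.
Player B against (Top, S): payoffs 5.7, 0.4 → best response L.
Player B against (Top, T): payoffs 1.1, 0.2 → best response L.
Player B against (Bottom, S): payoffs 0.9, 3 → best response R.
Player B against (Bottom, T): payoffs 3.5, 0.3 → best response L.
Player C against (Top, L): payoffs 5.5, 0.3 → best response S.
Player C against (Top, R): payoffs 2.6, 0 → best response S.
Player C against (Bottom, L): payoffs 0, 5.1 → best response T.
Player C against (Bottom, R): payoffs 4.9, 4.7 → best response S.
Mutual best responses: (Top, L, S); (Bottom, L, T); (Bottom, R, S).

Pure-strategy Nash equilibria: (Top, L, S), (Bottom, L, T), (Bottom, R, S)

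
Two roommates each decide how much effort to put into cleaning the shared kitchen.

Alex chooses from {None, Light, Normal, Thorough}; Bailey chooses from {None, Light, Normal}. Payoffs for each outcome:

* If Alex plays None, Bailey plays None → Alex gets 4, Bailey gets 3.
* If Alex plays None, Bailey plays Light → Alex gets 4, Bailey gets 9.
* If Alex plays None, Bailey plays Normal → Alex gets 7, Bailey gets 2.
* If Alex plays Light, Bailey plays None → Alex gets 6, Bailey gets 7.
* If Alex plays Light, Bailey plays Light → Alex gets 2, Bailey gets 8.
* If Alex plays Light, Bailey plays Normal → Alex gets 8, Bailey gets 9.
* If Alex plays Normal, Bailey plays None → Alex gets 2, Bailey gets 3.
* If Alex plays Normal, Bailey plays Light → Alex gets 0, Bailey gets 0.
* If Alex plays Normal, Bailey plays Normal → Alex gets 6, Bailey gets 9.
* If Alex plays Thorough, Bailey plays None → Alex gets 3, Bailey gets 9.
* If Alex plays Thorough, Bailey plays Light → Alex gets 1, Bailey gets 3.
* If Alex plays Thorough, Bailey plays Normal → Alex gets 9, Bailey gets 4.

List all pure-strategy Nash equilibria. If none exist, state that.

(None, Light)

(None, None): Alex can switch to Light (4 → 6). Not NE.
(None, Light): Alex gets 4, best alternative 2; Bailey gets 9, best alternative 3. No profitable deviation — NE.
(None, Normal): Alex can switch to Light (7 → 8). Not NE.
(Light, None): Bailey can switch to Light (7 → 8). Not NE.
(Light, Light): Alex can switch to None (2 → 4). Not NE.
(Light, Normal): Alex can switch to Thorough (8 → 9). Not NE.
(Normal, None): Alex can switch to None (2 → 4). Not NE.
(The remaining 5 profiles each have a profitable deviation by the same check.)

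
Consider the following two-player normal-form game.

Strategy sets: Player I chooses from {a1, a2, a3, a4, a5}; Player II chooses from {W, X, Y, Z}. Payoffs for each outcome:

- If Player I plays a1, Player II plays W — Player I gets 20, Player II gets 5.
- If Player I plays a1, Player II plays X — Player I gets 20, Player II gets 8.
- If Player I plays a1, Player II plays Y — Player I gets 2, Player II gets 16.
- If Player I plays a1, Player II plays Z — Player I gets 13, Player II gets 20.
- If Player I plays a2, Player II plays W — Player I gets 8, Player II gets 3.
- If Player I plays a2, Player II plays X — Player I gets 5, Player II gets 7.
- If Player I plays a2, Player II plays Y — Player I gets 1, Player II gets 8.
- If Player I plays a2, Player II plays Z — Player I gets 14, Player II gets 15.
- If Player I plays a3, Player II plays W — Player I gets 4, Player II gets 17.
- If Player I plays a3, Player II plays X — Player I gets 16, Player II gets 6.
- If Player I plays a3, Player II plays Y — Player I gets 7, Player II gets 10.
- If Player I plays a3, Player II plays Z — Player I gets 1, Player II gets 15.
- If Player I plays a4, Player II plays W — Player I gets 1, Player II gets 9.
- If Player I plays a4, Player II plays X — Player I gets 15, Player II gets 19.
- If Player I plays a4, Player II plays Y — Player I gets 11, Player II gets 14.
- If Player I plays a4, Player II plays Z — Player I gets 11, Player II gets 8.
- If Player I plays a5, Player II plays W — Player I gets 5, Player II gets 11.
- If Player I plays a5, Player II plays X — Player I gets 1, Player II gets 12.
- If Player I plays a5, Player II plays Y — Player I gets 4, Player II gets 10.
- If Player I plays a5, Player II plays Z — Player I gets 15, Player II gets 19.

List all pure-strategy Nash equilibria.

(a5, Z)

For each player, find the best response to each opponent profile; mutual best responses are the pure NE.
Player I against W: payoffs 20, 8, 4, 1, 5 → best response a1.
Player I against X: payoffs 20, 5, 16, 15, 1 → best response a1.
Player I against Y: payoffs 2, 1, 7, 11, 4 → best response a4.
Player I against Z: payoffs 13, 14, 1, 11, 15 → best response a5.
Player II against a1: payoffs 5, 8, 16, 20 → best response Z.
Player II against a2: payoffs 3, 7, 8, 15 → best response Z.
Player II against a3: payoffs 17, 6, 10, 15 → best response W.
Player II against a4: payoffs 9, 19, 14, 8 → best response X.
Player II against a5: payoffs 11, 12, 10, 19 → best response Z.
Mutual best responses: (a5, Z).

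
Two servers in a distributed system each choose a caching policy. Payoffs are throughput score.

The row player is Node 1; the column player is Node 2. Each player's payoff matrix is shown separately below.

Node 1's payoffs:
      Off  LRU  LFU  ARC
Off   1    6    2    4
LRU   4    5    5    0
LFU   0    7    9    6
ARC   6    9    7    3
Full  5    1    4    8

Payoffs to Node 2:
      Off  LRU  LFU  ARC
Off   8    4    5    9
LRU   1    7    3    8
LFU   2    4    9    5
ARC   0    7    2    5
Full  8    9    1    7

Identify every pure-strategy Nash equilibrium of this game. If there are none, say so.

(LFU, LFU); (ARC, LRU)

Node 1 against Off: payoffs 1, 4, 0, 6, 5 → best response ARC.
Node 1 against LRU: payoffs 6, 5, 7, 9, 1 → best response ARC.
Node 1 against LFU: payoffs 2, 5, 9, 7, 4 → best response LFU.
Node 1 against ARC: payoffs 4, 0, 6, 3, 8 → best response Full.
Node 2 against Off: payoffs 8, 4, 5, 9 → best response ARC.
Node 2 against LRU: payoffs 1, 7, 3, 8 → best response ARC.
Node 2 against LFU: payoffs 2, 4, 9, 5 → best response LFU.
Node 2 against ARC: payoffs 0, 7, 2, 5 → best response LRU.
Node 2 against Full: payoffs 8, 9, 1, 7 → best response LRU.
Mutual best responses: (LFU, LFU); (ARC, LRU).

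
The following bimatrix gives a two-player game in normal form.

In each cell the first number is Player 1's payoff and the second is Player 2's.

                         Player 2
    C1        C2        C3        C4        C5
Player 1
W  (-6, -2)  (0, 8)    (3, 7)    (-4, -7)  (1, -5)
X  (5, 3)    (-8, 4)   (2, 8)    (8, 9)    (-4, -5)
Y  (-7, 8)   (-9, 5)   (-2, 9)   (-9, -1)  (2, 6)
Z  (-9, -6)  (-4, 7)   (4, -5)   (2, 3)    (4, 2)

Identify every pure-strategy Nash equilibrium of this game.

(W, C2); (X, C4)

Check each profile: it is a Nash equilibrium iff no player can strictly gain by switching unilaterally.
(W, C1): Player 1 can switch to X (-6 → 5). Not NE.
(W, C2): Player 1 gets 0, best alternative -4; Player 2 gets 8, best alternative 7. No profitable deviation — NE.
(W, C3): Player 1 can switch to Z (3 → 4). Not NE.
(W, C4): Player 1 can switch to X (-4 → 8). Not NE.
(W, C5): Player 1 can switch to Y (1 → 2). Not NE.
(X, C1): Player 2 can switch to C2 (3 → 4). Not NE.
(X, C2): Player 1 can switch to W (-8 → 0). Not NE.
(X, C3): Player 1 can switch to W (2 → 3). Not NE.
(X, C4): Player 1 gets 8, best alternative 2; Player 2 gets 9, best alternative 8. No profitable deviation — NE.
(X, C5): Player 1 can switch to W (-4 → 1). Not NE.
(Y, C1): Player 1 can switch to W (-7 → -6). Not NE.
(Y, C2): Player 1 can switch to W (-9 → 0). Not NE.
(The remaining 8 profiles each have a profitable deviation by the same check.)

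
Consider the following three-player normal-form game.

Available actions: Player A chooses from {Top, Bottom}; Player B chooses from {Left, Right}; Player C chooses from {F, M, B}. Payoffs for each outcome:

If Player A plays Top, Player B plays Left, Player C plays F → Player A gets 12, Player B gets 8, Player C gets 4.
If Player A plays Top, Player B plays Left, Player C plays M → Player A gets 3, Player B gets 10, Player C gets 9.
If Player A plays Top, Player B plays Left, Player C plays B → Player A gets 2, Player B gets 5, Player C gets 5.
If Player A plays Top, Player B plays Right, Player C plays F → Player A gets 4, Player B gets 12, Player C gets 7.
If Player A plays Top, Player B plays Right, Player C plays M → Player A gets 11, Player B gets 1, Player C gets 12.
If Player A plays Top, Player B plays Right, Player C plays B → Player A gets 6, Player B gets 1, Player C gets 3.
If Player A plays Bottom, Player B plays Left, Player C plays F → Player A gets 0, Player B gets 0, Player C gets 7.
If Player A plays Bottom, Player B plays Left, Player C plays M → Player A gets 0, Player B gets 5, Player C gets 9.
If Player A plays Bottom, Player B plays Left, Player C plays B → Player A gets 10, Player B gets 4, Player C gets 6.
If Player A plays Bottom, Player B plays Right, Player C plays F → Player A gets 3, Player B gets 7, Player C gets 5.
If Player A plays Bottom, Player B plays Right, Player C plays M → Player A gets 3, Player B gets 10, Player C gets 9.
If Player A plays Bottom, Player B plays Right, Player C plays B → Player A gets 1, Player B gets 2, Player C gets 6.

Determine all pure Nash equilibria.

(Top, Left, F): Player B can switch to Right (8 → 12). Not NE.
(Top, Left, M): Player A gets 3, best alternative 0; Player B gets 10, best alternative 1; Player C gets 9, best alternative 5. No profitable deviation — NE.
(Top, Left, B): Player A can switch to Bottom (2 → 10). Not NE.
(Top, Right, F): Player C can switch to M (7 → 12). Not NE.
(Top, Right, M): Player B can switch to Left (1 → 10). Not NE.
(Top, Right, B): Player B can switch to Left (1 → 5). Not NE.
(Bottom, Left, F): Player A can switch to Top (0 → 12). Not NE.
(Bottom, Left, M): Player A can switch to Top (0 → 3). Not NE.
(Bottom, Left, B): Player C can switch to F (6 → 7). Not NE.
(Bottom, Right, F): Player A can switch to Top (3 → 4). Not NE.
(Bottom, Right, M): Player A can switch to Top (3 → 11). Not NE.
(The remaining 1 profile has a profitable deviation by the same check.)

The unique pure-strategy Nash equilibrium is (Top, Left, M).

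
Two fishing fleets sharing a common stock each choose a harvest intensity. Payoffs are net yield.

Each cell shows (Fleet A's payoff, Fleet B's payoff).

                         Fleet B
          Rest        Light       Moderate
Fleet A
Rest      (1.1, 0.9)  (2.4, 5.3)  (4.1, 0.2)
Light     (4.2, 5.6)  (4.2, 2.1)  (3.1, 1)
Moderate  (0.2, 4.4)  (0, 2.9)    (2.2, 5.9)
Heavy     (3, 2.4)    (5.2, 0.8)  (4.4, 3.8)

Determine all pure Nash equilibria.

(Light, Rest); (Heavy, Moderate)

Fleet A against Rest: payoffs 1.1, 4.2, 0.2, 3 → best response Light.
Fleet A against Light: payoffs 2.4, 4.2, 0, 5.2 → best response Heavy.
Fleet A against Moderate: payoffs 4.1, 3.1, 2.2, 4.4 → best response Heavy.
Fleet B against Rest: payoffs 0.9, 5.3, 0.2 → best response Light.
Fleet B against Light: payoffs 5.6, 2.1, 1 → best response Rest.
Fleet B against Moderate: payoffs 4.4, 2.9, 5.9 → best response Moderate.
Fleet B against Heavy: payoffs 2.4, 0.8, 3.8 → best response Moderate.
Mutual best responses: (Light, Rest); (Heavy, Moderate).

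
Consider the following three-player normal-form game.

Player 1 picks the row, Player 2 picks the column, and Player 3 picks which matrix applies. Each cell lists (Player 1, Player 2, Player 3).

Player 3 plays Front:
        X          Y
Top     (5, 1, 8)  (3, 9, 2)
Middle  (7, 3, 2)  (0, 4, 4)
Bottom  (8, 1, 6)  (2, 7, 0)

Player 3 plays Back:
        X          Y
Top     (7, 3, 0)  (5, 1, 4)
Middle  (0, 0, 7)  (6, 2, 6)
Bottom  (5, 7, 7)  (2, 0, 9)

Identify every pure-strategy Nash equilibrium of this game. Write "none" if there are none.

(Middle, Y, Back)

Player 1 against (X, Front): payoffs 5, 7, 8 → best response Bottom.
Player 1 against (X, Back): payoffs 7, 0, 5 → best response Top.
Player 1 against (Y, Front): payoffs 3, 0, 2 → best response Top.
Player 1 against (Y, Back): payoffs 5, 6, 2 → best response Middle.
Player 2 against (Top, Front): payoffs 1, 9 → best response Y.
Player 2 against (Top, Back): payoffs 3, 1 → best response X.
Player 2 against (Middle, Front): payoffs 3, 4 → best response Y.
Player 2 against (Middle, Back): payoffs 0, 2 → best response Y.
Player 2 against (Bottom, Front): payoffs 1, 7 → best response Y.
Player 2 against (Bottom, Back): payoffs 7, 0 → best response X.
Player 3 against (Top, X): payoffs 8, 0 → best response Front.
Player 3 against (Top, Y): payoffs 2, 4 → best response Back.
Player 3 against (Middle, X): payoffs 2, 7 → best response Back.
Player 3 against (Middle, Y): payoffs 4, 6 → best response Back.
Player 3 against (Bottom, X): payoffs 6, 7 → best response Back.
Player 3 against (Bottom, Y): payoffs 0, 9 → best response Back.
Mutual best responses: (Middle, Y, Back).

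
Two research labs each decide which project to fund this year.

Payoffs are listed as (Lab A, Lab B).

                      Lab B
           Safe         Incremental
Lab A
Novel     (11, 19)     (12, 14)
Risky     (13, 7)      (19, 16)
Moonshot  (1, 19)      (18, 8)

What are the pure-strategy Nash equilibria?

Lab A against Safe: payoffs 11, 13, 1 → best response Risky.
Lab A against Incremental: payoffs 12, 19, 18 → best response Risky.
Lab B against Novel: payoffs 19, 14 → best response Safe.
Lab B against Risky: payoffs 7, 16 → best response Incremental.
Lab B against Moonshot: payoffs 19, 8 → best response Safe.
Mutual best responses: (Risky, Incremental).

(Risky, Incremental)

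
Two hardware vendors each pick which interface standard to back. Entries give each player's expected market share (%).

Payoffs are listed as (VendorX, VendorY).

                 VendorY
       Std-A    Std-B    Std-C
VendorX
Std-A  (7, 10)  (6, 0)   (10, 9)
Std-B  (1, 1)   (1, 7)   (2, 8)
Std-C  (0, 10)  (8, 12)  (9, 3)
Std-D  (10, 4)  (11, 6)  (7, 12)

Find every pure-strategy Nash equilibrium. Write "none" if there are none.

No pure-strategy Nash equilibrium.

For each player, find the best response to each opponent profile; mutual best responses are the pure NE.
VendorX against Std-A: payoffs 7, 1, 0, 10 → best response Std-D.
VendorX against Std-B: payoffs 6, 1, 8, 11 → best response Std-D.
VendorX against Std-C: payoffs 10, 2, 9, 7 → best response Std-A.
VendorY against Std-A: payoffs 10, 0, 9 → best response Std-A.
VendorY against Std-B: payoffs 1, 7, 8 → best response Std-C.
VendorY against Std-C: payoffs 10, 12, 3 → best response Std-B.
VendorY against Std-D: payoffs 4, 6, 12 → best response Std-C.
No profile is a mutual best response for all players.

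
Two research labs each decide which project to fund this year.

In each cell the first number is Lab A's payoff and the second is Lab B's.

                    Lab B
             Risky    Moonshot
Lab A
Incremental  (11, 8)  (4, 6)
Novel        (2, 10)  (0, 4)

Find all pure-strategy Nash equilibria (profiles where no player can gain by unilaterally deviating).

Pure NE: (Incremental, Risky)

(Incremental, Risky): Lab A gets 11, best alternative 2; Lab B gets 8, best alternative 6. No profitable deviation — NE.
(Incremental, Moonshot): Lab B can switch to Risky (6 → 8). Not NE.
(Novel, Risky): Lab A can switch to Incremental (2 → 11). Not NE.
(Novel, Moonshot): Lab A can switch to Incremental (0 → 4). Not NE.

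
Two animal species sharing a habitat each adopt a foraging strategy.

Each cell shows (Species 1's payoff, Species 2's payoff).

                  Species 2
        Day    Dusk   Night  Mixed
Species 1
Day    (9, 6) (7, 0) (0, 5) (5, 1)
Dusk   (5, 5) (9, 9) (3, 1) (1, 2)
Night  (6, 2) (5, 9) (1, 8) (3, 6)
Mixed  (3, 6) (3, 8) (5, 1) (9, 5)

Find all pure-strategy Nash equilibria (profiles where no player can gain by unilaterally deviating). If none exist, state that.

For each strategy profile, look for a profitable unilateral deviation.
(Day, Day): Species 1 gets 9, best alternative 6; Species 2 gets 6, best alternative 5. No profitable deviation — NE.
(Day, Dusk): Species 1 can switch to Dusk (7 → 9). Not NE.
(Day, Night): Species 1 can switch to Dusk (0 → 3). Not NE.
(Day, Mixed): Species 1 can switch to Mixed (5 → 9). Not NE.
(Dusk, Day): Species 1 can switch to Day (5 → 9). Not NE.
(Dusk, Dusk): Species 1 gets 9, best alternative 7; Species 2 gets 9, best alternative 5. No profitable deviation — NE.
(Dusk, Night): Species 1 can switch to Mixed (3 → 5). Not NE.
(Dusk, Mixed): Species 1 can switch to Day (1 → 5). Not NE.
(Night, Day): Species 1 can switch to Day (6 → 9). Not NE.
(Night, Dusk): Species 1 can switch to Day (5 → 7). Not NE.
(Night, Night): Species 1 can switch to Dusk (1 → 3). Not NE.
(Night, Mixed): Species 1 can switch to Day (3 → 5). Not NE.
(Mixed, Day): Species 1 can switch to Day (3 → 9). Not NE.
(Mixed, Dusk): Species 1 can switch to Day (3 → 7). Not NE.
(The remaining 2 profiles each have a profitable deviation by the same check.)

(Day, Day); (Dusk, Dusk)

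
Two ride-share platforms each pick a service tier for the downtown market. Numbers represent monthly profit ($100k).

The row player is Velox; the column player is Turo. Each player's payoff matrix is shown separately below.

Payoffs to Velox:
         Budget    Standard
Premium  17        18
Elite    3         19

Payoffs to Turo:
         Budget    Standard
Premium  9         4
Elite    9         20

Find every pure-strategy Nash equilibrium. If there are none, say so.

(Premium, Budget): Velox gets 17, best alternative 3; Turo gets 9, best alternative 4. No profitable deviation — NE.
(Premium, Standard): Velox can switch to Elite (18 → 19). Not NE.
(Elite, Budget): Velox can switch to Premium (3 → 17). Not NE.
(Elite, Standard): Velox gets 19, best alternative 18; Turo gets 20, best alternative 9. No profitable deviation — NE.

Pure-strategy Nash equilibria: (Premium, Budget) and (Elite, Standard)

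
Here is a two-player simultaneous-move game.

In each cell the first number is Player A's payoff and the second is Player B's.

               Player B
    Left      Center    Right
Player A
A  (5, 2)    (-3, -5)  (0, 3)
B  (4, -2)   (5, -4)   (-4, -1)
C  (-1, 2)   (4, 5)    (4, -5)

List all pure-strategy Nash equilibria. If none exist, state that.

This game has no pure Nash equilibrium.

Mark each player's best response to every combination of opponents' strategies; a profile where every player is best-responding is a pure Nash equilibrium.
Player A against Left: payoffs 5, 4, -1 → best response A.
Player A against Center: payoffs -3, 5, 4 → best response B.
Player A against Right: payoffs 0, -4, 4 → best response C.
Player B against A: payoffs 2, -5, 3 → best response Right.
Player B against B: payoffs -2, -4, -1 → best response Right.
Player B against C: payoffs 2, 5, -5 → best response Center.
No profile is a mutual best response for all players.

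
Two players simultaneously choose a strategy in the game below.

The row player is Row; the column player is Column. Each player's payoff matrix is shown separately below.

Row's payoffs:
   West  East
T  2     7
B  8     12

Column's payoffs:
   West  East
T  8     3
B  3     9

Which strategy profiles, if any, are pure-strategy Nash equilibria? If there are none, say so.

Row against West: payoffs 2, 8 → best response B.
Row against East: payoffs 7, 12 → best response B.
Column against T: payoffs 8, 3 → best response West.
Column against B: payoffs 3, 9 → best response East.
Mutual best responses: (B, East).

(B, East)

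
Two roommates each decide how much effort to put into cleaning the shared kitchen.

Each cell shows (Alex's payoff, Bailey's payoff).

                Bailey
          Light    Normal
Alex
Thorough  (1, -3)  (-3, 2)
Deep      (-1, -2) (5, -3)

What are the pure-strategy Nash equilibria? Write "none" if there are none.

(Thorough, Light): Bailey can switch to Normal (-3 → 2). Not NE.
(Thorough, Normal): Alex can switch to Deep (-3 → 5). Not NE.
(Deep, Light): Alex can switch to Thorough (-1 → 1). Not NE.
(Deep, Normal): Bailey can switch to Light (-3 → -2). Not NE.

This game has no pure Nash equilibrium.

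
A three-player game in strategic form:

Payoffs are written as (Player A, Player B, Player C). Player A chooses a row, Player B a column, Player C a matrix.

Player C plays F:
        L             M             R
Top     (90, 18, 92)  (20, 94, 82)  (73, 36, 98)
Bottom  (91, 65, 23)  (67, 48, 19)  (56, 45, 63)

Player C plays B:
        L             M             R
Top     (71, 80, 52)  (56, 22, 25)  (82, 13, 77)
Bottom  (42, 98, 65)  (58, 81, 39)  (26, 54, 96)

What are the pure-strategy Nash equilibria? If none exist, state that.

none

(Top, L, F): Player A can switch to Bottom (90 → 91). Not NE.
(Top, L, B): Player C can switch to F (52 → 92). Not NE.
(Top, M, F): Player A can switch to Bottom (20 → 67). Not NE.
(Top, M, B): Player A can switch to Bottom (56 → 58). Not NE.
(Top, R, F): Player B can switch to M (36 → 94). Not NE.
(Top, R, B): Player B can switch to L (13 → 80). Not NE.
(Bottom, L, F): Player C can switch to B (23 → 65). Not NE.
(Bottom, L, B): Player A can switch to Top (42 → 71). Not NE.
(The remaining 4 profiles each have a profitable deviation by the same check.)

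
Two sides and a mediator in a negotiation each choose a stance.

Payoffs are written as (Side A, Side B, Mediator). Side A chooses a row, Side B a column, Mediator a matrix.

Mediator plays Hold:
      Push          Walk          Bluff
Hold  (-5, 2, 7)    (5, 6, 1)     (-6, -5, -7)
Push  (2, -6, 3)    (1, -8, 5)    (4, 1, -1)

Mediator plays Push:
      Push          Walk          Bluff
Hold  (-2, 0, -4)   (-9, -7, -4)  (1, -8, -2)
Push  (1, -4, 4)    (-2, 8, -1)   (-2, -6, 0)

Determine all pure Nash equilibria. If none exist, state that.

Side A against (Push, Hold): payoffs -5, 2 → best response Push.
Side A against (Push, Push): payoffs -2, 1 → best response Push.
Side A against (Walk, Hold): payoffs 5, 1 → best response Hold.
Side A against (Walk, Push): payoffs -9, -2 → best response Push.
Side A against (Bluff, Hold): payoffs -6, 4 → best response Push.
Side A against (Bluff, Push): payoffs 1, -2 → best response Hold.
Side B against (Hold, Hold): payoffs 2, 6, -5 → best response Walk.
Side B against (Hold, Push): payoffs 0, -7, -8 → best response Push.
Side B against (Push, Hold): payoffs -6, -8, 1 → best response Bluff.
Side B against (Push, Push): payoffs -4, 8, -6 → best response Walk.
Mediator against (Hold, Push): payoffs 7, -4 → best response Hold.
Mediator against (Hold, Walk): payoffs 1, -4 → best response Hold.
Mediator against (Hold, Bluff): payoffs -7, -2 → best response Push.
Mediator against (Push, Push): payoffs 3, 4 → best response Push.
Mediator against (Push, Walk): payoffs 5, -1 → best response Hold.
Mediator against (Push, Bluff): payoffs -1, 0 → best response Push.
Mutual best responses: (Hold, Walk, Hold).

Pure NE: (Hold, Walk, Hold)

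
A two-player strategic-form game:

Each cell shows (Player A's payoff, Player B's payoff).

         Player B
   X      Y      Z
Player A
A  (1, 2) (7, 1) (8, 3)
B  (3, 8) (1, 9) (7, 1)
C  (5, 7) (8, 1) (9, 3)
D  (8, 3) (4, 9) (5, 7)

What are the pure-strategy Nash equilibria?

none

(A, X): Player A can switch to B (1 → 3). Not NE.
(A, Y): Player A can switch to C (7 → 8). Not NE.
(A, Z): Player A can switch to C (8 → 9). Not NE.
(B, X): Player A can switch to C (3 → 5). Not NE.
(B, Y): Player A can switch to A (1 → 7). Not NE.
(B, Z): Player A can switch to A (7 → 8). Not NE.
(C, X): Player A can switch to D (5 → 8). Not NE.
(C, Y): Player B can switch to X (1 → 7). Not NE.
(C, Z): Player B can switch to X (3 → 7). Not NE.
(D, X): Player B can switch to Y (3 → 9). Not NE.
(The remaining 2 profiles each have a profitable deviation by the same check.)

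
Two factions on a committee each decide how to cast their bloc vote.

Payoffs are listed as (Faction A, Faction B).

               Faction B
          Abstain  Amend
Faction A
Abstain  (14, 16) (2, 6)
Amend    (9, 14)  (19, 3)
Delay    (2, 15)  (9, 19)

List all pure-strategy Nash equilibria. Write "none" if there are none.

For each strategy profile, look for a profitable unilateral deviation.
(Abstain, Abstain): Faction A gets 14, best alternative 9; Faction B gets 16, best alternative 6. No profitable deviation — NE.
(Abstain, Amend): Faction A can switch to Amend (2 → 19). Not NE.
(Amend, Abstain): Faction A can switch to Abstain (9 → 14). Not NE.
(Amend, Amend): Faction B can switch to Abstain (3 → 14). Not NE.
(Delay, Abstain): Faction A can switch to Abstain (2 → 14). Not NE.
(Delay, Amend): Faction A can switch to Amend (9 → 19). Not NE.

The unique pure-strategy Nash equilibrium is (Abstain, Abstain).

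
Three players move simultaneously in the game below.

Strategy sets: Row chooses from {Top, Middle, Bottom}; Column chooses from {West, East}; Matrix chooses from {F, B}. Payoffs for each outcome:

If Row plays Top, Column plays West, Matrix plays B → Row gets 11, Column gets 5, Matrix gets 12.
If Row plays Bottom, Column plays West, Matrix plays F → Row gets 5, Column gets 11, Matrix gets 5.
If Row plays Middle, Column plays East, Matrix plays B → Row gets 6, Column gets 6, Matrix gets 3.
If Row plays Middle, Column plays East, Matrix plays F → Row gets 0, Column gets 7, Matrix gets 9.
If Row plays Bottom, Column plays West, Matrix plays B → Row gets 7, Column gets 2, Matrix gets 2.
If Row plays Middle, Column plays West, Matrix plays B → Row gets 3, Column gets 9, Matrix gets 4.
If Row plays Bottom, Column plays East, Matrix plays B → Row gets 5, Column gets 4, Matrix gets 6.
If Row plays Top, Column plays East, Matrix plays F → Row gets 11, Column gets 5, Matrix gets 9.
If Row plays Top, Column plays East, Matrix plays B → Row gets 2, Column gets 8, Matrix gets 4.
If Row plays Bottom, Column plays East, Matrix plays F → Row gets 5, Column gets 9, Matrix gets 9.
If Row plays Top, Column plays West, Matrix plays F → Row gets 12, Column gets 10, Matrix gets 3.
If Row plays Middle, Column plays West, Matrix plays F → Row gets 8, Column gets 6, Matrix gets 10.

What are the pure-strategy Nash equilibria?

No pure-strategy Nash equilibrium.

Row against (West, F): payoffs 12, 8, 5 → best response Top.
Row against (West, B): payoffs 11, 3, 7 → best response Top.
Row against (East, F): payoffs 11, 0, 5 → best response Top.
Row against (East, B): payoffs 2, 6, 5 → best response Middle.
Column against (Top, F): payoffs 10, 5 → best response West.
Column against (Top, B): payoffs 5, 8 → best response East.
Column against (Middle, F): payoffs 6, 7 → best response East.
Column against (Middle, B): payoffs 9, 6 → best response West.
Column against (Bottom, F): payoffs 11, 9 → best response West.
Column against (Bottom, B): payoffs 2, 4 → best response East.
Matrix against (Top, West): payoffs 3, 12 → best response B.
Matrix against (Top, East): payoffs 9, 4 → best response F.
Matrix against (Middle, West): payoffs 10, 4 → best response F.
Matrix against (Middle, East): payoffs 9, 3 → best response F.
Matrix against (Bottom, West): payoffs 5, 2 → best response F.
Matrix against (Bottom, East): payoffs 9, 6 → best response F.
No profile is a mutual best response for all players.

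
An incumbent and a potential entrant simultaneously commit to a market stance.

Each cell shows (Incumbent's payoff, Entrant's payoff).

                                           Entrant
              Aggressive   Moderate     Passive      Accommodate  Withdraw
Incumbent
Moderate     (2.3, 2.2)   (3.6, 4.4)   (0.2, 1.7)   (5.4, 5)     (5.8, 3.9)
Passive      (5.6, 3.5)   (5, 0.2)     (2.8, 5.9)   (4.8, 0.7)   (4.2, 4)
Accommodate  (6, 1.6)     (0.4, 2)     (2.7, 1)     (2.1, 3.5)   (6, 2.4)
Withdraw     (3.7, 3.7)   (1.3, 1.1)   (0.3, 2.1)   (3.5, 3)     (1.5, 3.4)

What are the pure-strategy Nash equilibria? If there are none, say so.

The pure Nash equilibria are (Moderate, Accommodate); (Passive, Passive).

(Moderate, Aggressive): Incumbent can switch to Passive (2.3 → 5.6). Not NE.
(Moderate, Moderate): Incumbent can switch to Passive (3.6 → 5). Not NE.
(Moderate, Passive): Incumbent can switch to Passive (0.2 → 2.8). Not NE.
(Moderate, Accommodate): Incumbent gets 5.4, best alternative 4.8; Entrant gets 5, best alternative 4.4. No profitable deviation — NE.
(Moderate, Withdraw): Incumbent can switch to Accommodate (5.8 → 6). Not NE.
(Passive, Aggressive): Incumbent can switch to Accommodate (5.6 → 6). Not NE.
(Passive, Moderate): Entrant can switch to Aggressive (0.2 → 3.5). Not NE.
(Passive, Passive): Incumbent gets 2.8, best alternative 2.7; Entrant gets 5.9, best alternative 4. No profitable deviation — NE.
(Passive, Accommodate): Incumbent can switch to Moderate (4.8 → 5.4). Not NE.
(Passive, Withdraw): Incumbent can switch to Moderate (4.2 → 5.8). Not NE.
(The remaining 10 profiles each have a profitable deviation by the same check.)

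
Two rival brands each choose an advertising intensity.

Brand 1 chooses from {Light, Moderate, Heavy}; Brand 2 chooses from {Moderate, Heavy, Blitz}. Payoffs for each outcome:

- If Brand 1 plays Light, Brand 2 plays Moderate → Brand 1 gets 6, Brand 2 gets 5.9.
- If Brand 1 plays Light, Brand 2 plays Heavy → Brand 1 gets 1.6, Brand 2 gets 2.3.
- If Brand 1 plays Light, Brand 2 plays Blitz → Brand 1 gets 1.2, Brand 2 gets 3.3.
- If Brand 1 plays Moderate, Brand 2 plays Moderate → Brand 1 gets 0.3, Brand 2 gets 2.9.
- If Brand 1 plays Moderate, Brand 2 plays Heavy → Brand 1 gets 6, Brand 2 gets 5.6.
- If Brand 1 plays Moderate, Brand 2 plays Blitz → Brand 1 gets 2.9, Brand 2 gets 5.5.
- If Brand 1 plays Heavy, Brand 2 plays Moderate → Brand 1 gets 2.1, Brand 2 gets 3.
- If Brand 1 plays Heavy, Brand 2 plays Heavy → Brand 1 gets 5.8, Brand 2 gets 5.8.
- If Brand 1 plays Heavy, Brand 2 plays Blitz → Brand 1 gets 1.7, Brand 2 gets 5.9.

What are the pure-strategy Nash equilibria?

The pure Nash equilibria are (Light, Moderate); (Moderate, Heavy).

(Light, Moderate): Brand 1 gets 6, best alternative 2.1; Brand 2 gets 5.9, best alternative 3.3. No profitable deviation — NE.
(Light, Heavy): Brand 1 can switch to Moderate (1.6 → 6). Not NE.
(Light, Blitz): Brand 1 can switch to Moderate (1.2 → 2.9). Not NE.
(Moderate, Moderate): Brand 1 can switch to Light (0.3 → 6). Not NE.
(Moderate, Heavy): Brand 1 gets 6, best alternative 5.8; Brand 2 gets 5.6, best alternative 5.5. No profitable deviation — NE.
(Moderate, Blitz): Brand 2 can switch to Heavy (5.5 → 5.6). Not NE.
(Heavy, Moderate): Brand 1 can switch to Light (2.1 → 6). Not NE.
(Heavy, Heavy): Brand 1 can switch to Moderate (5.8 → 6). Not NE.
(Heavy, Blitz): Brand 1 can switch to Moderate (1.7 → 2.9). Not NE.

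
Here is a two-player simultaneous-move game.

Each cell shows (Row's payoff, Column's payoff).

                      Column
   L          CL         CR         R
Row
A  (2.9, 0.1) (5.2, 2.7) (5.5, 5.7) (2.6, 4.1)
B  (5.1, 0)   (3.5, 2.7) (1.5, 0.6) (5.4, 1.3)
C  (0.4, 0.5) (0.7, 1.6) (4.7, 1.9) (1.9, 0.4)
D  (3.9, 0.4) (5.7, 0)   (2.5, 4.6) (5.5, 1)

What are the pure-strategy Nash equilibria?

Mark each player's best response to every combination of opponents' strategies; a profile where every player is best-responding is a pure Nash equilibrium.
Row against L: payoffs 2.9, 5.1, 0.4, 3.9 → best response B.
Row against CL: payoffs 5.2, 3.5, 0.7, 5.7 → best response D.
Row against CR: payoffs 5.5, 1.5, 4.7, 2.5 → best response A.
Row against R: payoffs 2.6, 5.4, 1.9, 5.5 → best response D.
Column against A: payoffs 0.1, 2.7, 5.7, 4.1 → best response CR.
Column against B: payoffs 0, 2.7, 0.6, 1.3 → best response CL.
Column against C: payoffs 0.5, 1.6, 1.9, 0.4 → best response CR.
Column against D: payoffs 0.4, 0, 4.6, 1 → best response CR.
Mutual best responses: (A, CR).

Pure NE: (A, CR)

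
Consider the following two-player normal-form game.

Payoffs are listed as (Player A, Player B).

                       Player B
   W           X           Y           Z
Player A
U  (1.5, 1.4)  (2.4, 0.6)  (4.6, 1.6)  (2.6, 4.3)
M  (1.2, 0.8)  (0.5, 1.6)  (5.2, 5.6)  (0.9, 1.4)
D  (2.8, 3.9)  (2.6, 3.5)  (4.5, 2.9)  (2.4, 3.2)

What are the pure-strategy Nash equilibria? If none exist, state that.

For each strategy profile, look for a profitable unilateral deviation.
(U, W): Player A can switch to D (1.5 → 2.8). Not NE.
(U, X): Player A can switch to D (2.4 → 2.6). Not NE.
(U, Y): Player A can switch to M (4.6 → 5.2). Not NE.
(U, Z): Player A gets 2.6, best alternative 2.4; Player B gets 4.3, best alternative 1.6. No profitable deviation — NE.
(M, W): Player A can switch to U (1.2 → 1.5). Not NE.
(M, X): Player A can switch to U (0.5 → 2.4). Not NE.
(M, Y): Player A gets 5.2, best alternative 4.6; Player B gets 5.6, best alternative 1.6. No profitable deviation — NE.
(M, Z): Player A can switch to U (0.9 → 2.6). Not NE.
(D, W): Player A gets 2.8, best alternative 1.5; Player B gets 3.9, best alternative 3.5. No profitable deviation — NE.
(D, X): Player B can switch to W (3.5 → 3.9). Not NE.
(D, Y): Player A can switch to U (4.5 → 4.6). Not NE.
(D, Z): Player A can switch to U (2.4 → 2.6). Not NE.

(U, Z); (M, Y); (D, W)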